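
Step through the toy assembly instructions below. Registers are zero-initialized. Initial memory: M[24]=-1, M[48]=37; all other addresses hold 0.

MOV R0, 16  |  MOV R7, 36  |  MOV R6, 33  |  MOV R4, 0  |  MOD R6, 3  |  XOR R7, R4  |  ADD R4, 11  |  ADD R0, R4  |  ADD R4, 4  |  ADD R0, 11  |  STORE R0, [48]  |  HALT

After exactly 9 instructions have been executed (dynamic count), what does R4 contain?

15

R0=16
R7=36
R6=33
R4=0
R6=33%3=0
R7=36^0=36
R4=0+11=11
R0=16+11=27
R4=11+4=15
After step 9: R4 = 15.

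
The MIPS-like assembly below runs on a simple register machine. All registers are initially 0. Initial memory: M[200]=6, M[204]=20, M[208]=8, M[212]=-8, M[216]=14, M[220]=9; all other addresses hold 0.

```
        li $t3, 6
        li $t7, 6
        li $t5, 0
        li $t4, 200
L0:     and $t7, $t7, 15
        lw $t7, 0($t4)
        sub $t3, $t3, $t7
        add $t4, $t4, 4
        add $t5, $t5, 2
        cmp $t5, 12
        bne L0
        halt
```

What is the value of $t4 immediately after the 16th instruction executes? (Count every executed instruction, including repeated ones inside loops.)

$t3=6
$t7=6
$t5=0
$t4=200
$t7=6&15=6
$t7=M[200]=6
$t3=6-6=0
$t4=200+4=204
$t5=0+2=2
cmp $t5, 12  (cmp 2,12)
bne L0: taken
$t7=6&15=6
$t7=M[204]=20
$t3=0-20=-20
$t4=204+4=208
$t5=2+2=4
After step 16: $t4 = 208.

208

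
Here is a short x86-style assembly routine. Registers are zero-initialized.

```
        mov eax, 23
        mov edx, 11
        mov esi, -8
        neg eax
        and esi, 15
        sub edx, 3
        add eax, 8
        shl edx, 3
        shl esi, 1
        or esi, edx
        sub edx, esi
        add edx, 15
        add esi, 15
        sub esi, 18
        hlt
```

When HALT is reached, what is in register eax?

-15

eax=23
edx=11
esi=-8
eax=-(23)=-23
esi=(-8)&15=8
edx=11-3=8
eax=(-23)+8=-15
edx=8<<3=64
esi=8<<1=16
esi=16|64=80
edx=64-80=-16
edx=(-16)+15=-1
esi=80+15=95
esi=95-18=77
halt.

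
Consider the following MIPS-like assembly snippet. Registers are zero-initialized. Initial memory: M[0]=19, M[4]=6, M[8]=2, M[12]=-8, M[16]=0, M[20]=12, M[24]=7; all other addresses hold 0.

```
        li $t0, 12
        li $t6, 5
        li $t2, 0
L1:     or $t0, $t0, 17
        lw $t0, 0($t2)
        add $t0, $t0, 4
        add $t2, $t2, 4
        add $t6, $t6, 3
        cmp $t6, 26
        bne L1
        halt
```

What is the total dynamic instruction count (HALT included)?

53

after li $t0, 12: $t0=12
after li $t6, 5: $t6=5
after li $t2, 0: $t2=0
after or $t0, $t0, 17: $t0=12|17=29
after lw $t0, 0($t2): $t0=M[0]=19
after add $t0, $t0, 4: $t0=19+4=23
after add $t2, $t2, 4: $t2=0+4=4
after add $t6, $t6, 3: $t6=5+3=8
cmp $t6, 26  (cmp 8,26)
bne L1: taken
after or $t0, $t0, 17: $t0=23|17=23
after lw $t0, 0($t2): $t0=M[4]=6
after add $t0, $t0, 4: $t0=6+4=10
after add $t2, $t2, 4: $t2=4+4=8
after add $t6, $t6, 3: $t6=8+3=11
cmp $t6, 26  (cmp 11,26)
bne L1: taken
after or $t0, $t0, 17: $t0=10|17=27
after lw $t0, 0($t2): $t0=M[8]=2
after add $t0, $t0, 4: $t0=2+4=6
after add $t2, $t2, 4: $t2=8+4=12
after add $t6, $t6, 3: $t6=11+3=14
cmp $t6, 26  (cmp 14,26)
bne L1: taken
after or $t0, $t0, 17: $t0=6|17=23
after lw $t0, 0($t2): $t0=M[12]=-8
after add $t0, $t0, 4: $t0=(-8)+4=-4
after add $t2, $t2, 4: $t2=12+4=16
after add $t6, $t6, 3: $t6=14+3=17
cmp $t6, 26  (cmp 17,26)
bne L1: taken
after or $t0, $t0, 17: $t0=(-4)|17=-3
after lw $t0, 0($t2): $t0=M[16]=0
after add $t0, $t0, 4: $t0=0+4=4
after add $t2, $t2, 4: $t2=16+4=20
after add $t6, $t6, 3: $t6=17+3=20
cmp $t6, 26  (cmp 20,26)
bne L1: taken
after or $t0, $t0, 17: $t0=4|17=21
after lw $t0, 0($t2): $t0=M[20]=12
after add $t0, $t0, 4: $t0=12+4=16
after add $t2, $t2, 4: $t2=20+4=24
after add $t6, $t6, 3: $t6=20+3=23
cmp $t6, 26  (cmp 23,26)
bne L1: taken
after or $t0, $t0, 17: $t0=16|17=17
after lw $t0, 0($t2): $t0=M[24]=7
after add $t0, $t0, 4: $t0=7+4=11
after add $t2, $t2, 4: $t2=24+4=28
after add $t6, $t6, 3: $t6=23+3=26
cmp $t6, 26  (cmp 26,26)
bne L1: not taken
halt.
Total executed instructions: 53.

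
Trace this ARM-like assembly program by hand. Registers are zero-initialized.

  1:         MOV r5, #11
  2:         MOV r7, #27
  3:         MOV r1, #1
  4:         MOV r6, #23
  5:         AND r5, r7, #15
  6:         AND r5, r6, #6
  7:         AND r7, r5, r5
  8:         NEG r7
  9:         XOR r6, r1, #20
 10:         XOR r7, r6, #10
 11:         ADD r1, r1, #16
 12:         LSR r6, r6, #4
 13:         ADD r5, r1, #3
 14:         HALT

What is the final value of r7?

MOV r5, #11 → r5=11
MOV r7, #27 → r7=27
MOV r1, #1 → r1=1
MOV r6, #23 → r6=23
AND r5, r7, #15 → r5=27&15=11
AND r5, r6, #6 → r5=23&6=6
AND r7, r5, r5 → r7=6&6=6
NEG r7 → r7=-(6)=-6
XOR r6, r1, #20 → r6=1^20=21
XOR r7, r6, #10 → r7=21^10=31
ADD r1, r1, #16 → r1=1+16=17
LSR r6, r6, #4 → r6=21>>4=1
ADD r5, r1, #3 → r5=17+3=20
halt.

31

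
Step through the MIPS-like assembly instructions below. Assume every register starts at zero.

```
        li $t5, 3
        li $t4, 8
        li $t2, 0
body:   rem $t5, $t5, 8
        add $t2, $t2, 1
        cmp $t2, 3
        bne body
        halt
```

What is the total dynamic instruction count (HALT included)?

after li $t5, 3: $t5=3
after li $t4, 8: $t4=8
after li $t2, 0: $t2=0
after rem $t5, $t5, 8: $t5=3%8=3
after add $t2, $t2, 1: $t2=0+1=1
cmp $t2, 3  (cmp 1,3)
bne body: taken
after rem $t5, $t5, 8: $t5=3%8=3
after add $t2, $t2, 1: $t2=1+1=2
cmp $t2, 3  (cmp 2,3)
bne body: taken
after rem $t5, $t5, 8: $t5=3%8=3
after add $t2, $t2, 1: $t2=2+1=3
cmp $t2, 3  (cmp 3,3)
bne body: not taken
halt.
Total executed instructions: 16.

16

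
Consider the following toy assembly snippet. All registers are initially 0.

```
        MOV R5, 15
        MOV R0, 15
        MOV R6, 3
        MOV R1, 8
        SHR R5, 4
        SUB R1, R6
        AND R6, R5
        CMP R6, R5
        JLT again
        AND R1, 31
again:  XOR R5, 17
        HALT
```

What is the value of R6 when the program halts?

0

R5=15
R0=15
R6=3
R1=8
R5=15>>4=0
R1=8-3=5
R6=3&0=0
CMP R6, R5  (cmp 0,0)
JLT again: not taken
R1=5&31=5
R5=0^17=17
halt.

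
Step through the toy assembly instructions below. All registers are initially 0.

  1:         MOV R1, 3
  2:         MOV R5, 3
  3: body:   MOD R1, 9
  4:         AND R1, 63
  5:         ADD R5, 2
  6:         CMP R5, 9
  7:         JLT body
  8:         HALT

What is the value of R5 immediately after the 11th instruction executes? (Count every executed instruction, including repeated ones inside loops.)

R1=3
R5=3
R1=3%9=3
R1=3&63=3
R5=3+2=5
CMP R5, 9  (cmp 5,9)
JLT body: taken
R1=3%9=3
R1=3&63=3
R5=5+2=7
CMP R5, 9  (cmp 7,9)
After step 11: R5 = 7.

7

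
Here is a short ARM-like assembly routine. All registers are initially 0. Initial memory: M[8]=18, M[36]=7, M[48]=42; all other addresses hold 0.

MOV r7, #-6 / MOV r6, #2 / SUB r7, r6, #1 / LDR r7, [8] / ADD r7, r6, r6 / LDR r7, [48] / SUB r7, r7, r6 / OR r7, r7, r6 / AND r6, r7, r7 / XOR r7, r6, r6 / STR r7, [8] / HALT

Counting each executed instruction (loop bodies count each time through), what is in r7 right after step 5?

4

after MOV r7, #-6: r7=-6
after MOV r6, #2: r6=2
after SUB r7, r6, #1: r7=2-1=1
after LDR r7, [8]: r7=M[8]=18
after ADD r7, r6, r6: r7=2+2=4
After step 5: r7 = 4.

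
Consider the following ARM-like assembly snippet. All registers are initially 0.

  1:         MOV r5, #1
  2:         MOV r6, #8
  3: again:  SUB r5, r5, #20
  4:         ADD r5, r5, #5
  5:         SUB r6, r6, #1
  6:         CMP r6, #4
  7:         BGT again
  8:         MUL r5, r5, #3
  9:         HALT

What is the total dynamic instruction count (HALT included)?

24

MOV r5, #1 → r5=1
MOV r6, #8 → r6=8
SUB r5, r5, #20 → r5=1-20=-19
ADD r5, r5, #5 → r5=(-19)+5=-14
SUB r6, r6, #1 → r6=8-1=7
CMP r6, #4  (cmp 7,4)
BGT again: taken
SUB r5, r5, #20 → r5=(-14)-20=-34
ADD r5, r5, #5 → r5=(-34)+5=-29
SUB r6, r6, #1 → r6=7-1=6
CMP r6, #4  (cmp 6,4)
BGT again: taken
SUB r5, r5, #20 → r5=(-29)-20=-49
ADD r5, r5, #5 → r5=(-49)+5=-44
SUB r6, r6, #1 → r6=6-1=5
CMP r6, #4  (cmp 5,4)
BGT again: taken
SUB r5, r5, #20 → r5=(-44)-20=-64
ADD r5, r5, #5 → r5=(-64)+5=-59
SUB r6, r6, #1 → r6=5-1=4
CMP r6, #4  (cmp 4,4)
BGT again: not taken
MUL r5, r5, #3 → r5=(-59)*3=-177
halt.
Total executed instructions: 24.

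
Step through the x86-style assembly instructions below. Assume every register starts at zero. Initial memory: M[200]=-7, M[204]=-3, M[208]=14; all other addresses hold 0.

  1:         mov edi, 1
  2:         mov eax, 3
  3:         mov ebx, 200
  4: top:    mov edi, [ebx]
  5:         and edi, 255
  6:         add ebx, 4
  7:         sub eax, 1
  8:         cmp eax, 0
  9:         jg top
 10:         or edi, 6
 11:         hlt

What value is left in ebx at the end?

after mov edi, 1: edi=1
after mov eax, 3: eax=3
after mov ebx, 200: ebx=200
after mov edi, [ebx]: edi=M[200]=-7
after and edi, 255: edi=(-7)&255=249
after add ebx, 4: ebx=200+4=204
after sub eax, 1: eax=3-1=2
cmp eax, 0  (cmp 2,0)
jg top: taken
after mov edi, [ebx]: edi=M[204]=-3
after and edi, 255: edi=(-3)&255=253
after add ebx, 4: ebx=204+4=208
after sub eax, 1: eax=2-1=1
cmp eax, 0  (cmp 1,0)
jg top: taken
after mov edi, [ebx]: edi=M[208]=14
after and edi, 255: edi=14&255=14
after add ebx, 4: ebx=208+4=212
after sub eax, 1: eax=1-1=0
cmp eax, 0  (cmp 0,0)
jg top: not taken
after or edi, 6: edi=14|6=14
halt.

212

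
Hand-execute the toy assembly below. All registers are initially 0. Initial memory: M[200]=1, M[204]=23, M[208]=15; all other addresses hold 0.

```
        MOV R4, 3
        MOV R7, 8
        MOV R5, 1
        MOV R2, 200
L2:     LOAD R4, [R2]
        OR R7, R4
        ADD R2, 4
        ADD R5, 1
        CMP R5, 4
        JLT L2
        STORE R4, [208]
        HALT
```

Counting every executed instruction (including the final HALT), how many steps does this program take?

24

MOV R4, 3 → R4=3
MOV R7, 8 → R7=8
MOV R5, 1 → R5=1
MOV R2, 200 → R2=200
LOAD R4, [R2] → R4=M[200]=1
OR R7, R4 → R7=8|1=9
ADD R2, 4 → R2=200+4=204
ADD R5, 1 → R5=1+1=2
CMP R5, 4  (cmp 2,4)
JLT L2: taken
LOAD R4, [R2] → R4=M[204]=23
OR R7, R4 → R7=9|23=31
ADD R2, 4 → R2=204+4=208
ADD R5, 1 → R5=2+1=3
CMP R5, 4  (cmp 3,4)
JLT L2: taken
LOAD R4, [R2] → R4=M[208]=15
OR R7, R4 → R7=31|15=31
ADD R2, 4 → R2=208+4=212
ADD R5, 1 → R5=3+1=4
CMP R5, 4  (cmp 4,4)
JLT L2: not taken
STORE R4, [208] → M[208]=15
halt.
Total executed instructions: 24.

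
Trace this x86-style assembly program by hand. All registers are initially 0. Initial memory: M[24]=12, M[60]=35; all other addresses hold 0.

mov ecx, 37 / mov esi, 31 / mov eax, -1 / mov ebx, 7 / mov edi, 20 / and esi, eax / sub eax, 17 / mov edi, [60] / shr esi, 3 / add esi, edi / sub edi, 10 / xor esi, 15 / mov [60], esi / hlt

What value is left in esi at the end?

41

ecx=37
esi=31
eax=-1
ebx=7
edi=20
esi=31&(-1)=31
eax=(-1)-17=-18
edi=M[60]=35
esi=31>>3=3
esi=3+35=38
edi=35-10=25
esi=38^15=41
mov [60], esi → M[60]=41
halt.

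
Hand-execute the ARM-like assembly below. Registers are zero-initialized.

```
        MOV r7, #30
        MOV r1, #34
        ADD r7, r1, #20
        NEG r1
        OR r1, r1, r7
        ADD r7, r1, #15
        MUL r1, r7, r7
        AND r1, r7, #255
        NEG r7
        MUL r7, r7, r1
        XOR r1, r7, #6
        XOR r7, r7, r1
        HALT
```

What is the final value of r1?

after MOV r7, #30: r7=30
after MOV r1, #34: r1=34
after ADD r7, r1, #20: r7=34+20=54
after NEG r1: r1=-(34)=-34
after OR r1, r1, r7: r1=(-34)|54=-2
after ADD r7, r1, #15: r7=(-2)+15=13
after MUL r1, r7, r7: r1=13*13=169
after AND r1, r7, #255: r1=13&255=13
after NEG r7: r7=-(13)=-13
after MUL r7, r7, r1: r7=(-13)*13=-169
after XOR r1, r7, #6: r1=(-169)^6=-175
after XOR r7, r7, r1: r7=(-169)^(-175)=6
halt.

-175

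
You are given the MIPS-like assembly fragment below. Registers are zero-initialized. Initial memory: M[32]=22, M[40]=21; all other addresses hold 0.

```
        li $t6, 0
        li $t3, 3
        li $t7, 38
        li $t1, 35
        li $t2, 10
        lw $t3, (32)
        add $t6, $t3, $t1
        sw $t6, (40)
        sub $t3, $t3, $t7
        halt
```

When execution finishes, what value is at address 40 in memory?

57

$t6=0
$t3=3
$t7=38
$t1=35
$t2=10
$t3=M[32]=22
$t6=22+35=57
sw $t6, (40) → M[40]=57
$t3=22-38=-16
halt.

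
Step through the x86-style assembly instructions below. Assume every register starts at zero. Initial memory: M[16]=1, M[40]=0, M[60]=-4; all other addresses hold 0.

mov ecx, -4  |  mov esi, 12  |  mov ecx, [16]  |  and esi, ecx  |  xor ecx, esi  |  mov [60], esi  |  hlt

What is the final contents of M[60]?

ecx=-4
esi=12
ecx=M[16]=1
esi=12&1=0
ecx=1^0=1
mov [60], esi → M[60]=0
halt.

0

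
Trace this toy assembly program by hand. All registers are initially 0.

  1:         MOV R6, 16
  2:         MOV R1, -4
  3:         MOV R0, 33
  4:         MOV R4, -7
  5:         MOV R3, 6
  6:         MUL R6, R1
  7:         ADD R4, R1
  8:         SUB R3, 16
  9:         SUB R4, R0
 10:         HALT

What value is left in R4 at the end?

R6=16
R1=-4
R0=33
R4=-7
R3=6
R6=16*(-4)=-64
R4=(-7)+(-4)=-11
R3=6-16=-10
R4=(-11)-33=-44
halt.

-44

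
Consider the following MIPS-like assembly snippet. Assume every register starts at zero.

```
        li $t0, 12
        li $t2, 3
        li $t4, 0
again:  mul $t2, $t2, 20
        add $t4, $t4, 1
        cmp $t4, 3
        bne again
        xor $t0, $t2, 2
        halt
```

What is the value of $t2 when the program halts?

24000

after li $t0, 12: $t0=12
after li $t2, 3: $t2=3
after li $t4, 0: $t4=0
after mul $t2, $t2, 20: $t2=3*20=60
after add $t4, $t4, 1: $t4=0+1=1
cmp $t4, 3  (cmp 1,3)
bne again: taken
after mul $t2, $t2, 20: $t2=60*20=1200
after add $t4, $t4, 1: $t4=1+1=2
cmp $t4, 3  (cmp 2,3)
bne again: taken
after mul $t2, $t2, 20: $t2=1200*20=24000
after add $t4, $t4, 1: $t4=2+1=3
cmp $t4, 3  (cmp 3,3)
bne again: not taken
after xor $t0, $t2, 2: $t0=24000^2=24002
halt.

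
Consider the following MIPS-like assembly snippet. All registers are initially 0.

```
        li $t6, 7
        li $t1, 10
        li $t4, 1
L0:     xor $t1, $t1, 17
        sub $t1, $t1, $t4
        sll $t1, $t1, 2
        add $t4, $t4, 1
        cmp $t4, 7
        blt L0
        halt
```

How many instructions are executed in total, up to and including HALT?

after li $t6, 7: $t6=7
after li $t1, 10: $t1=10
after li $t4, 1: $t4=1
after xor $t1, $t1, 17: $t1=10^17=27
after sub $t1, $t1, $t4: $t1=27-1=26
after sll $t1, $t1, 2: $t1=26<<2=104
after add $t4, $t4, 1: $t4=1+1=2
cmp $t4, 7  (cmp 2,7)
blt L0: taken
after xor $t1, $t1, 17: $t1=104^17=121
after sub $t1, $t1, $t4: $t1=121-2=119
after sll $t1, $t1, 2: $t1=119<<2=476
after add $t4, $t4, 1: $t4=2+1=3
cmp $t4, 7  (cmp 3,7)
blt L0: taken
after xor $t1, $t1, 17: $t1=476^17=461
after sub $t1, $t1, $t4: $t1=461-3=458
after sll $t1, $t1, 2: $t1=458<<2=1832
after add $t4, $t4, 1: $t4=3+1=4
cmp $t4, 7  (cmp 4,7)
blt L0: taken
after xor $t1, $t1, 17: $t1=1832^17=1849
after sub $t1, $t1, $t4: $t1=1849-4=1845
after sll $t1, $t1, 2: $t1=1845<<2=7380
after add $t4, $t4, 1: $t4=4+1=5
cmp $t4, 7  (cmp 5,7)
blt L0: taken
after xor $t1, $t1, 17: $t1=7380^17=7365
after sub $t1, $t1, $t4: $t1=7365-5=7360
after sll $t1, $t1, 2: $t1=7360<<2=29440
after add $t4, $t4, 1: $t4=5+1=6
cmp $t4, 7  (cmp 6,7)
blt L0: taken
after xor $t1, $t1, 17: $t1=29440^17=29457
after sub $t1, $t1, $t4: $t1=29457-6=29451
after sll $t1, $t1, 2: $t1=29451<<2=117804
after add $t4, $t4, 1: $t4=6+1=7
cmp $t4, 7  (cmp 7,7)
blt L0: not taken
halt.
Total executed instructions: 40.

40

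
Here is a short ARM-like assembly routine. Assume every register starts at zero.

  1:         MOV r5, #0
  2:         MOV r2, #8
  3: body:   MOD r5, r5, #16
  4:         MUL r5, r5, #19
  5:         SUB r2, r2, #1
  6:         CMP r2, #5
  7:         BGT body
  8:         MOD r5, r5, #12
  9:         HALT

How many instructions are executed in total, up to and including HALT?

r5=0
r2=8
r5=0%16=0
r5=0*19=0
r2=8-1=7
CMP r2, #5  (cmp 7,5)
BGT body: taken
r5=0%16=0
r5=0*19=0
r2=7-1=6
CMP r2, #5  (cmp 6,5)
BGT body: taken
r5=0%16=0
r5=0*19=0
r2=6-1=5
CMP r2, #5  (cmp 5,5)
BGT body: not taken
r5=0%12=0
halt.
Total executed instructions: 19.

19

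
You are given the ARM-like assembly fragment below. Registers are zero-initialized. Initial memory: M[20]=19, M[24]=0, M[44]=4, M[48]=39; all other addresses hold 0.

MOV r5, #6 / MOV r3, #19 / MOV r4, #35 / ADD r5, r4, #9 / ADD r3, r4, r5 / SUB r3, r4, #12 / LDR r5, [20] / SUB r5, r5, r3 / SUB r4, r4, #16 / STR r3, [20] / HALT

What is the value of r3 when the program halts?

23

after MOV r5, #6: r5=6
after MOV r3, #19: r3=19
after MOV r4, #35: r4=35
after ADD r5, r4, #9: r5=35+9=44
after ADD r3, r4, r5: r3=35+44=79
after SUB r3, r4, #12: r3=35-12=23
after LDR r5, [20]: r5=M[20]=19
after SUB r5, r5, r3: r5=19-23=-4
after SUB r4, r4, #16: r4=35-16=19
STR r3, [20] → M[20]=23
halt.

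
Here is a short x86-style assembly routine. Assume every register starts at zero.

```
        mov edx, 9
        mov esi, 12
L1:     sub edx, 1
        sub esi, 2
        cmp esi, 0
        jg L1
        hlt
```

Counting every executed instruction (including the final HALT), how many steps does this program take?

edx=9
esi=12
edx=9-1=8
esi=12-2=10
cmp esi, 0  (cmp 10,0)
jg L1: taken
edx=8-1=7
esi=10-2=8
cmp esi, 0  (cmp 8,0)
jg L1: taken
edx=7-1=6
esi=8-2=6
cmp esi, 0  (cmp 6,0)
jg L1: taken
edx=6-1=5
esi=6-2=4
cmp esi, 0  (cmp 4,0)
jg L1: taken
edx=5-1=4
esi=4-2=2
cmp esi, 0  (cmp 2,0)
jg L1: taken
edx=4-1=3
esi=2-2=0
cmp esi, 0  (cmp 0,0)
jg L1: not taken
halt.
Total executed instructions: 27.

27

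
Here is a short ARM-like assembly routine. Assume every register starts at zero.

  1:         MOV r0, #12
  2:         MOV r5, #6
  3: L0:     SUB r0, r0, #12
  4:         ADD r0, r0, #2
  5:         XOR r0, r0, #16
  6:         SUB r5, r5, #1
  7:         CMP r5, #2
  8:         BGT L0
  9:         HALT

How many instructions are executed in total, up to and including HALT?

27

MOV r0, #12 → r0=12
MOV r5, #6 → r5=6
SUB r0, r0, #12 → r0=12-12=0
ADD r0, r0, #2 → r0=0+2=2
XOR r0, r0, #16 → r0=2^16=18
SUB r5, r5, #1 → r5=6-1=5
CMP r5, #2  (cmp 5,2)
BGT L0: taken
SUB r0, r0, #12 → r0=18-12=6
ADD r0, r0, #2 → r0=6+2=8
XOR r0, r0, #16 → r0=8^16=24
SUB r5, r5, #1 → r5=5-1=4
CMP r5, #2  (cmp 4,2)
BGT L0: taken
SUB r0, r0, #12 → r0=24-12=12
ADD r0, r0, #2 → r0=12+2=14
XOR r0, r0, #16 → r0=14^16=30
SUB r5, r5, #1 → r5=4-1=3
CMP r5, #2  (cmp 3,2)
BGT L0: taken
SUB r0, r0, #12 → r0=30-12=18
ADD r0, r0, #2 → r0=18+2=20
XOR r0, r0, #16 → r0=20^16=4
SUB r5, r5, #1 → r5=3-1=2
CMP r5, #2  (cmp 2,2)
BGT L0: not taken
halt.
Total executed instructions: 27.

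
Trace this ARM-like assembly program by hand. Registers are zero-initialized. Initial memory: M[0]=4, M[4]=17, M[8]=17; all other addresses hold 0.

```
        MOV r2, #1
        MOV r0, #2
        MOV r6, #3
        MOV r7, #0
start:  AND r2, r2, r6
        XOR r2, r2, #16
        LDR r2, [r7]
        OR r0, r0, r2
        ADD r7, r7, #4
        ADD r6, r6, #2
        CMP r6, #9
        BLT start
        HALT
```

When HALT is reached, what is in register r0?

23

r2=1
r0=2
r6=3
r7=0
r2=1&3=1
r2=1^16=17
r2=M[0]=4
r0=2|4=6
r7=0+4=4
r6=3+2=5
CMP r6, #9  (cmp 5,9)
BLT start: taken
r2=4&5=4
r2=4^16=20
r2=M[4]=17
r0=6|17=23
r7=4+4=8
r6=5+2=7
CMP r6, #9  (cmp 7,9)
BLT start: taken
r2=17&7=1
r2=1^16=17
r2=M[8]=17
r0=23|17=23
r7=8+4=12
r6=7+2=9
CMP r6, #9  (cmp 9,9)
BLT start: not taken
halt.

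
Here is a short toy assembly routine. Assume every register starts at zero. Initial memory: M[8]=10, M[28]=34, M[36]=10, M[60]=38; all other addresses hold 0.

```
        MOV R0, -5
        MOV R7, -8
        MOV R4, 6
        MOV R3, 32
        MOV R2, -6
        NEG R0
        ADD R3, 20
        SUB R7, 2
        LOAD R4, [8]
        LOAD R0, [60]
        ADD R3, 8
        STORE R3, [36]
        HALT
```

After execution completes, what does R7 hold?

-10

MOV R0, -5 → R0=-5
MOV R7, -8 → R7=-8
MOV R4, 6 → R4=6
MOV R3, 32 → R3=32
MOV R2, -6 → R2=-6
NEG R0 → R0=-(-5)=5
ADD R3, 20 → R3=32+20=52
SUB R7, 2 → R7=(-8)-2=-10
LOAD R4, [8] → R4=M[8]=10
LOAD R0, [60] → R0=M[60]=38
ADD R3, 8 → R3=52+8=60
STORE R3, [36] → M[36]=60
halt.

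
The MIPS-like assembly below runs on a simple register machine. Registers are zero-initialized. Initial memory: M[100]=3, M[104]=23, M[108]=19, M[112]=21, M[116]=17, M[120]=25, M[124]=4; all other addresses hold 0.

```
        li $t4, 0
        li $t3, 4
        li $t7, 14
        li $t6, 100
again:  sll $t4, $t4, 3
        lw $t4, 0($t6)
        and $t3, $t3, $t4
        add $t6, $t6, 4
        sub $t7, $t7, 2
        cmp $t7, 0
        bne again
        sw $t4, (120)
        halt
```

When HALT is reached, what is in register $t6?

128

$t4=0
$t3=4
$t7=14
$t6=100
$t4=0<<3=0
$t4=M[100]=3
$t3=4&3=0
$t6=100+4=104
$t7=14-2=12
cmp $t7, 0  (cmp 12,0)
bne again: taken
$t4=3<<3=24
$t4=M[104]=23
$t3=0&23=0
$t6=104+4=108
$t7=12-2=10
cmp $t7, 0  (cmp 10,0)
bne again: taken
$t4=23<<3=184
$t4=M[108]=19
$t3=0&19=0
$t6=108+4=112
$t7=10-2=8
cmp $t7, 0  (cmp 8,0)
bne again: taken
$t4=19<<3=152
$t4=M[112]=21
$t3=0&21=0
$t6=112+4=116
$t7=8-2=6
cmp $t7, 0  (cmp 6,0)
bne again: taken
$t4=21<<3=168
$t4=M[116]=17
$t3=0&17=0
$t6=116+4=120
$t7=6-2=4
cmp $t7, 0  (cmp 4,0)
bne again: taken
$t4=17<<3=136
$t4=M[120]=25
$t3=0&25=0
$t6=120+4=124
$t7=4-2=2
cmp $t7, 0  (cmp 2,0)
bne again: taken
$t4=25<<3=200
$t4=M[124]=4
$t3=0&4=0
$t6=124+4=128
$t7=2-2=0
cmp $t7, 0  (cmp 0,0)
bne again: not taken
sw $t4, (120) → M[120]=4
halt.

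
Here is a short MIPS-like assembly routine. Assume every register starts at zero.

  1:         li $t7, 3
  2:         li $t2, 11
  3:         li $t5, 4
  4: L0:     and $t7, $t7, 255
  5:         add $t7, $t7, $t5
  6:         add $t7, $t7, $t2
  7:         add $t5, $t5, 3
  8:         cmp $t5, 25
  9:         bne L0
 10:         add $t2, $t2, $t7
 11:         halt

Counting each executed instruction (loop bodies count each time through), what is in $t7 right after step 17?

46

$t7=3
$t2=11
$t5=4
$t7=3&255=3
$t7=3+4=7
$t7=7+11=18
$t5=4+3=7
cmp $t5, 25  (cmp 7,25)
bne L0: taken
$t7=18&255=18
$t7=18+7=25
$t7=25+11=36
$t5=7+3=10
cmp $t5, 25  (cmp 10,25)
bne L0: taken
$t7=36&255=36
$t7=36+10=46
After step 17: $t7 = 46.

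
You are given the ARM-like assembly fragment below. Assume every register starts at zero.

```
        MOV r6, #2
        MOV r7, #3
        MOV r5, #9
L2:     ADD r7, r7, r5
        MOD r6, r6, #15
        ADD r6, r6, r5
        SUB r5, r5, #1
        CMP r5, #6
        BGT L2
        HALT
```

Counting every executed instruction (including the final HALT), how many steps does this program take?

after MOV r6, #2: r6=2
after MOV r7, #3: r7=3
after MOV r5, #9: r5=9
after ADD r7, r7, r5: r7=3+9=12
after MOD r6, r6, #15: r6=2%15=2
after ADD r6, r6, r5: r6=2+9=11
after SUB r5, r5, #1: r5=9-1=8
CMP r5, #6  (cmp 8,6)
BGT L2: taken
after ADD r7, r7, r5: r7=12+8=20
after MOD r6, r6, #15: r6=11%15=11
after ADD r6, r6, r5: r6=11+8=19
after SUB r5, r5, #1: r5=8-1=7
CMP r5, #6  (cmp 7,6)
BGT L2: taken
after ADD r7, r7, r5: r7=20+7=27
after MOD r6, r6, #15: r6=19%15=4
after ADD r6, r6, r5: r6=4+7=11
after SUB r5, r5, #1: r5=7-1=6
CMP r5, #6  (cmp 6,6)
BGT L2: not taken
halt.
Total executed instructions: 22.

22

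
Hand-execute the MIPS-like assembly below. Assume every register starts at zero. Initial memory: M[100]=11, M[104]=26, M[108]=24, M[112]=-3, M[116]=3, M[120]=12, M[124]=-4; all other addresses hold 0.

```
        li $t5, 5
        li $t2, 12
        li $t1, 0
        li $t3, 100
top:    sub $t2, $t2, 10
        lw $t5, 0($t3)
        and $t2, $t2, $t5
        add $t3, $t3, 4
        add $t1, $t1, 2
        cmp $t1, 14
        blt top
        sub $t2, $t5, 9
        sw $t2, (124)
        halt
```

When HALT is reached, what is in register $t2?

-13

$t5=5
$t2=12
$t1=0
$t3=100
$t2=12-10=2
$t5=M[100]=11
$t2=2&11=2
$t3=100+4=104
$t1=0+2=2
cmp $t1, 14  (cmp 2,14)
blt top: taken
$t2=2-10=-8
$t5=M[104]=26
$t2=(-8)&26=24
$t3=104+4=108
$t1=2+2=4
cmp $t1, 14  (cmp 4,14)
blt top: taken
$t2=24-10=14
$t5=M[108]=24
$t2=14&24=8
$t3=108+4=112
$t1=4+2=6
cmp $t1, 14  (cmp 6,14)
blt top: taken
$t2=8-10=-2
$t5=M[112]=-3
$t2=(-2)&(-3)=-4
$t3=112+4=116
$t1=6+2=8
cmp $t1, 14  (cmp 8,14)
blt top: taken
$t2=(-4)-10=-14
$t5=M[116]=3
$t2=(-14)&3=2
$t3=116+4=120
$t1=8+2=10
cmp $t1, 14  (cmp 10,14)
blt top: taken
$t2=2-10=-8
$t5=M[120]=12
$t2=(-8)&12=8
$t3=120+4=124
$t1=10+2=12
cmp $t1, 14  (cmp 12,14)
blt top: taken
$t2=8-10=-2
$t5=M[124]=-4
$t2=(-2)&(-4)=-4
$t3=124+4=128
$t1=12+2=14
cmp $t1, 14  (cmp 14,14)
blt top: not taken
$t2=(-4)-9=-13
sw $t2, (124) → M[124]=-13
halt.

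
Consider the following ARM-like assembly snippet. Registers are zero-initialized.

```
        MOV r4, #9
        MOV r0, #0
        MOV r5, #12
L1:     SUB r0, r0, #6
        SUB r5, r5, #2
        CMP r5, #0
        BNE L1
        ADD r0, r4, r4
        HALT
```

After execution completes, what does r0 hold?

18

r4=9
r0=0
r5=12
r0=0-6=-6
r5=12-2=10
CMP r5, #0  (cmp 10,0)
BNE L1: taken
r0=(-6)-6=-12
r5=10-2=8
CMP r5, #0  (cmp 8,0)
BNE L1: taken
r0=(-12)-6=-18
r5=8-2=6
CMP r5, #0  (cmp 6,0)
BNE L1: taken
r0=(-18)-6=-24
r5=6-2=4
CMP r5, #0  (cmp 4,0)
BNE L1: taken
r0=(-24)-6=-30
r5=4-2=2
CMP r5, #0  (cmp 2,0)
BNE L1: taken
r0=(-30)-6=-36
r5=2-2=0
CMP r5, #0  (cmp 0,0)
BNE L1: not taken
r0=9+9=18
halt.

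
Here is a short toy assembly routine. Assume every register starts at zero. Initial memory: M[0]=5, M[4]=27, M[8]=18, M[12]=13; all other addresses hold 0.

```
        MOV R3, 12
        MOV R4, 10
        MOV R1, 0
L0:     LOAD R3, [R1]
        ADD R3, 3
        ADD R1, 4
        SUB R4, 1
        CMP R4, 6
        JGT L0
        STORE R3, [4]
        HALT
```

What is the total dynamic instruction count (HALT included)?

29

R3=12
R4=10
R1=0
R3=M[0]=5
R3=5+3=8
R1=0+4=4
R4=10-1=9
CMP R4, 6  (cmp 9,6)
JGT L0: taken
R3=M[4]=27
R3=27+3=30
R1=4+4=8
R4=9-1=8
CMP R4, 6  (cmp 8,6)
JGT L0: taken
R3=M[8]=18
R3=18+3=21
R1=8+4=12
R4=8-1=7
CMP R4, 6  (cmp 7,6)
JGT L0: taken
R3=M[12]=13
R3=13+3=16
R1=12+4=16
R4=7-1=6
CMP R4, 6  (cmp 6,6)
JGT L0: not taken
STORE R3, [4] → M[4]=16
halt.
Total executed instructions: 29.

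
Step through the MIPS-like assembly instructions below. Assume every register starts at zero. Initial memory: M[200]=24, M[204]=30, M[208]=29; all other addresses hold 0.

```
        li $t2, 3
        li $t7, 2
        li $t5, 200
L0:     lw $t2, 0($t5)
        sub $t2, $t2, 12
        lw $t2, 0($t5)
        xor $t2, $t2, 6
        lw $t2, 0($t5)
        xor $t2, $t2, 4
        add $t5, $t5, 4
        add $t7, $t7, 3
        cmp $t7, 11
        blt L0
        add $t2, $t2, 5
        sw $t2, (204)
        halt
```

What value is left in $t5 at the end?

after li $t2, 3: $t2=3
after li $t7, 2: $t7=2
after li $t5, 200: $t5=200
after lw $t2, 0($t5): $t2=M[200]=24
after sub $t2, $t2, 12: $t2=24-12=12
after lw $t2, 0($t5): $t2=M[200]=24
after xor $t2, $t2, 6: $t2=24^6=30
after lw $t2, 0($t5): $t2=M[200]=24
after xor $t2, $t2, 4: $t2=24^4=28
after add $t5, $t5, 4: $t5=200+4=204
after add $t7, $t7, 3: $t7=2+3=5
cmp $t7, 11  (cmp 5,11)
blt L0: taken
after lw $t2, 0($t5): $t2=M[204]=30
after sub $t2, $t2, 12: $t2=30-12=18
after lw $t2, 0($t5): $t2=M[204]=30
after xor $t2, $t2, 6: $t2=30^6=24
after lw $t2, 0($t5): $t2=M[204]=30
after xor $t2, $t2, 4: $t2=30^4=26
after add $t5, $t5, 4: $t5=204+4=208
after add $t7, $t7, 3: $t7=5+3=8
cmp $t7, 11  (cmp 8,11)
blt L0: taken
after lw $t2, 0($t5): $t2=M[208]=29
after sub $t2, $t2, 12: $t2=29-12=17
after lw $t2, 0($t5): $t2=M[208]=29
after xor $t2, $t2, 6: $t2=29^6=27
after lw $t2, 0($t5): $t2=M[208]=29
after xor $t2, $t2, 4: $t2=29^4=25
after add $t5, $t5, 4: $t5=208+4=212
after add $t7, $t7, 3: $t7=8+3=11
cmp $t7, 11  (cmp 11,11)
blt L0: not taken
after add $t2, $t2, 5: $t2=25+5=30
sw $t2, (204) → M[204]=30
halt.

212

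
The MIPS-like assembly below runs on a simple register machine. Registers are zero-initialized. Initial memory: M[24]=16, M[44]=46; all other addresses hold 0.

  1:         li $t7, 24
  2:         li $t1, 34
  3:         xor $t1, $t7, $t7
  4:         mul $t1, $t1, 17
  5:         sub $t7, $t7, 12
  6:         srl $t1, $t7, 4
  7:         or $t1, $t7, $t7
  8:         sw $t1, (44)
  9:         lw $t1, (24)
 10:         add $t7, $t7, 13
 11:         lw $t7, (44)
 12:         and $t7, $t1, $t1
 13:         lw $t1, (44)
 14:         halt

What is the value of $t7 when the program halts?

16

$t7=24
$t1=34
$t1=24^24=0
$t1=0*17=0
$t7=24-12=12
$t1=12>>4=0
$t1=12|12=12
sw $t1, (44) → M[44]=12
$t1=M[24]=16
$t7=12+13=25
$t7=M[44]=12
$t7=16&16=16
$t1=M[44]=12
halt.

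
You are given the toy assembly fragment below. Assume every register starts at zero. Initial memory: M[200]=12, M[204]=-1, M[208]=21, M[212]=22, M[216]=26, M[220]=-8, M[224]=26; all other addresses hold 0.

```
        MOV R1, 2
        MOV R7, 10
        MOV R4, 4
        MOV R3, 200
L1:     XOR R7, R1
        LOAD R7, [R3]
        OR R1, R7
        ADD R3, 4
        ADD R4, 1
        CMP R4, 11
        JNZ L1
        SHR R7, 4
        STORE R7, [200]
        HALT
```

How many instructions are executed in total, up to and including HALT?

R1=2
R7=10
R4=4
R3=200
R7=10^2=8
R7=M[200]=12
R1=2|12=14
R3=200+4=204
R4=4+1=5
CMP R4, 11  (cmp 5,11)
JNZ L1: taken
R7=12^14=2
R7=M[204]=-1
R1=14|(-1)=-1
R3=204+4=208
R4=5+1=6
CMP R4, 11  (cmp 6,11)
JNZ L1: taken
R7=(-1)^(-1)=0
R7=M[208]=21
R1=(-1)|21=-1
R3=208+4=212
R4=6+1=7
CMP R4, 11  (cmp 7,11)
JNZ L1: taken
R7=21^(-1)=-22
R7=M[212]=22
R1=(-1)|22=-1
R3=212+4=216
R4=7+1=8
CMP R4, 11  (cmp 8,11)
JNZ L1: taken
R7=22^(-1)=-23
R7=M[216]=26
R1=(-1)|26=-1
R3=216+4=220
R4=8+1=9
CMP R4, 11  (cmp 9,11)
JNZ L1: taken
R7=26^(-1)=-27
R7=M[220]=-8
R1=(-1)|(-8)=-1
R3=220+4=224
R4=9+1=10
CMP R4, 11  (cmp 10,11)
JNZ L1: taken
R7=(-8)^(-1)=7
R7=M[224]=26
R1=(-1)|26=-1
R3=224+4=228
R4=10+1=11
CMP R4, 11  (cmp 11,11)
JNZ L1: not taken
R7=26>>4=1
STORE R7, [200] → M[200]=1
halt.
Total executed instructions: 56.

56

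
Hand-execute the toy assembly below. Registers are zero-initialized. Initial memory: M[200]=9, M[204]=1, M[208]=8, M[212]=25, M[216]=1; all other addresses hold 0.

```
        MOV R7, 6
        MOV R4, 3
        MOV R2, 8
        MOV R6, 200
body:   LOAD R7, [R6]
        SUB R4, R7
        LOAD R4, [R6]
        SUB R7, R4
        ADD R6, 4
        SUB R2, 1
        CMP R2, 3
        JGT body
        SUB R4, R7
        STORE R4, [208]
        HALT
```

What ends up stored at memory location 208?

1

after MOV R7, 6: R7=6
after MOV R4, 3: R4=3
after MOV R2, 8: R2=8
after MOV R6, 200: R6=200
after LOAD R7, [R6]: R7=M[200]=9
after SUB R4, R7: R4=3-9=-6
after LOAD R4, [R6]: R4=M[200]=9
after SUB R7, R4: R7=9-9=0
after ADD R6, 4: R6=200+4=204
after SUB R2, 1: R2=8-1=7
CMP R2, 3  (cmp 7,3)
JGT body: taken
after LOAD R7, [R6]: R7=M[204]=1
after SUB R4, R7: R4=9-1=8
after LOAD R4, [R6]: R4=M[204]=1
after SUB R7, R4: R7=1-1=0
after ADD R6, 4: R6=204+4=208
after SUB R2, 1: R2=7-1=6
CMP R2, 3  (cmp 6,3)
JGT body: taken
after LOAD R7, [R6]: R7=M[208]=8
after SUB R4, R7: R4=1-8=-7
after LOAD R4, [R6]: R4=M[208]=8
after SUB R7, R4: R7=8-8=0
after ADD R6, 4: R6=208+4=212
after SUB R2, 1: R2=6-1=5
CMP R2, 3  (cmp 5,3)
JGT body: taken
after LOAD R7, [R6]: R7=M[212]=25
after SUB R4, R7: R4=8-25=-17
after LOAD R4, [R6]: R4=M[212]=25
after SUB R7, R4: R7=25-25=0
after ADD R6, 4: R6=212+4=216
after SUB R2, 1: R2=5-1=4
CMP R2, 3  (cmp 4,3)
JGT body: taken
after LOAD R7, [R6]: R7=M[216]=1
after SUB R4, R7: R4=25-1=24
after LOAD R4, [R6]: R4=M[216]=1
after SUB R7, R4: R7=1-1=0
after ADD R6, 4: R6=216+4=220
after SUB R2, 1: R2=4-1=3
CMP R2, 3  (cmp 3,3)
JGT body: not taken
after SUB R4, R7: R4=1-0=1
STORE R4, [208] → M[208]=1
halt.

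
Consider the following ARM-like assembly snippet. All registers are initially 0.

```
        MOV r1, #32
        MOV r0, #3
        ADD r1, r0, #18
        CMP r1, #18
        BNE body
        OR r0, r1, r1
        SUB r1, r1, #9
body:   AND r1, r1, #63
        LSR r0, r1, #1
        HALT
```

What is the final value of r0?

r1=32
r0=3
r1=3+18=21
CMP r1, #18  (cmp 21,18)
BNE body: taken
r1=21&63=21
r0=21>>1=10
halt.

10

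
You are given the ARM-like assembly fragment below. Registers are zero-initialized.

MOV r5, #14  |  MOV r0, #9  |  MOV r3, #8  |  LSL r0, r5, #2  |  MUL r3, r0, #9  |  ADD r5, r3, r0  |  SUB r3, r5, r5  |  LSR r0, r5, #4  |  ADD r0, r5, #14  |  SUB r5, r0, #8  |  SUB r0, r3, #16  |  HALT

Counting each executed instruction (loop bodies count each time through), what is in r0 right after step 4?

56

MOV r5, #14 → r5=14
MOV r0, #9 → r0=9
MOV r3, #8 → r3=8
LSL r0, r5, #2 → r0=14<<2=56
After step 4: r0 = 56.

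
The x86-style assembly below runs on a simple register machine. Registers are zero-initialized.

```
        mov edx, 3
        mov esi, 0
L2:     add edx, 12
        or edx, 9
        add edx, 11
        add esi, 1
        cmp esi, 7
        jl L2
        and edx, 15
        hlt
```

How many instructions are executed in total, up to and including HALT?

46

mov edx, 3 → edx=3
mov esi, 0 → esi=0
add edx, 12 → edx=3+12=15
or edx, 9 → edx=15|9=15
add edx, 11 → edx=15+11=26
add esi, 1 → esi=0+1=1
cmp esi, 7  (cmp 1,7)
jl L2: taken
add edx, 12 → edx=26+12=38
or edx, 9 → edx=38|9=47
add edx, 11 → edx=47+11=58
add esi, 1 → esi=1+1=2
cmp esi, 7  (cmp 2,7)
jl L2: taken
add edx, 12 → edx=58+12=70
or edx, 9 → edx=70|9=79
add edx, 11 → edx=79+11=90
add esi, 1 → esi=2+1=3
cmp esi, 7  (cmp 3,7)
jl L2: taken
add edx, 12 → edx=90+12=102
or edx, 9 → edx=102|9=111
add edx, 11 → edx=111+11=122
add esi, 1 → esi=3+1=4
cmp esi, 7  (cmp 4,7)
jl L2: taken
add edx, 12 → edx=122+12=134
or edx, 9 → edx=134|9=143
add edx, 11 → edx=143+11=154
add esi, 1 → esi=4+1=5
cmp esi, 7  (cmp 5,7)
jl L2: taken
add edx, 12 → edx=154+12=166
or edx, 9 → edx=166|9=175
add edx, 11 → edx=175+11=186
add esi, 1 → esi=5+1=6
cmp esi, 7  (cmp 6,7)
jl L2: taken
add edx, 12 → edx=186+12=198
or edx, 9 → edx=198|9=207
add edx, 11 → edx=207+11=218
add esi, 1 → esi=6+1=7
cmp esi, 7  (cmp 7,7)
jl L2: not taken
and edx, 15 → edx=218&15=10
halt.
Total executed instructions: 46.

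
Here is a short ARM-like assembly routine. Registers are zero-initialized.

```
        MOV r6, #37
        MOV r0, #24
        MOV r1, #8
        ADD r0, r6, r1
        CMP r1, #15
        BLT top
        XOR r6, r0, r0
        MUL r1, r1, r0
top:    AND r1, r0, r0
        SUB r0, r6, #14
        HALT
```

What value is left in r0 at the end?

r6=37
r0=24
r1=8
r0=37+8=45
CMP r1, #15  (cmp 8,15)
BLT top: taken
r1=45&45=45
r0=37-14=23
halt.

23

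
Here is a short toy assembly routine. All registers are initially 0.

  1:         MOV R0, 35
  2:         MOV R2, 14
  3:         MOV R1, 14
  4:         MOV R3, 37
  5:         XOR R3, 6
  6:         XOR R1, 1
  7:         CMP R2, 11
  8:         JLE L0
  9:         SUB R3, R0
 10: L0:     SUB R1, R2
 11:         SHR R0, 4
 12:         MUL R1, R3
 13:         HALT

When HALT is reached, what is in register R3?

0

MOV R0, 35 → R0=35
MOV R2, 14 → R2=14
MOV R1, 14 → R1=14
MOV R3, 37 → R3=37
XOR R3, 6 → R3=37^6=35
XOR R1, 1 → R1=14^1=15
CMP R2, 11  (cmp 14,11)
JLE L0: not taken
SUB R3, R0 → R3=35-35=0
SUB R1, R2 → R1=15-14=1
SHR R0, 4 → R0=35>>4=2
MUL R1, R3 → R1=1*0=0
halt.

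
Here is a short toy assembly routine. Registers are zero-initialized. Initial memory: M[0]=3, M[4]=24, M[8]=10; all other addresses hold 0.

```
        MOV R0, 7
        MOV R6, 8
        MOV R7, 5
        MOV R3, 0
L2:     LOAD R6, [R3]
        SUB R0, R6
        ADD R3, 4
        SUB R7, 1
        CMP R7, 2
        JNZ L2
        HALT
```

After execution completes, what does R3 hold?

after MOV R0, 7: R0=7
after MOV R6, 8: R6=8
after MOV R7, 5: R7=5
after MOV R3, 0: R3=0
after LOAD R6, [R3]: R6=M[0]=3
after SUB R0, R6: R0=7-3=4
after ADD R3, 4: R3=0+4=4
after SUB R7, 1: R7=5-1=4
CMP R7, 2  (cmp 4,2)
JNZ L2: taken
after LOAD R6, [R3]: R6=M[4]=24
after SUB R0, R6: R0=4-24=-20
after ADD R3, 4: R3=4+4=8
after SUB R7, 1: R7=4-1=3
CMP R7, 2  (cmp 3,2)
JNZ L2: taken
after LOAD R6, [R3]: R6=M[8]=10
after SUB R0, R6: R0=(-20)-10=-30
after ADD R3, 4: R3=8+4=12
after SUB R7, 1: R7=3-1=2
CMP R7, 2  (cmp 2,2)
JNZ L2: not taken
halt.

12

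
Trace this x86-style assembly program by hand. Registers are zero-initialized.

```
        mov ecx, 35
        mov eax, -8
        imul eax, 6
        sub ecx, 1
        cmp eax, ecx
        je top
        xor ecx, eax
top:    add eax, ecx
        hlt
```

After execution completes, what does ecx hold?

-14

after mov ecx, 35: ecx=35
after mov eax, -8: eax=-8
after imul eax, 6: eax=(-8)*6=-48
after sub ecx, 1: ecx=35-1=34
cmp eax, ecx  (cmp -48,34)
je top: not taken
after xor ecx, eax: ecx=34^(-48)=-14
after add eax, ecx: eax=(-48)+(-14)=-62
halt.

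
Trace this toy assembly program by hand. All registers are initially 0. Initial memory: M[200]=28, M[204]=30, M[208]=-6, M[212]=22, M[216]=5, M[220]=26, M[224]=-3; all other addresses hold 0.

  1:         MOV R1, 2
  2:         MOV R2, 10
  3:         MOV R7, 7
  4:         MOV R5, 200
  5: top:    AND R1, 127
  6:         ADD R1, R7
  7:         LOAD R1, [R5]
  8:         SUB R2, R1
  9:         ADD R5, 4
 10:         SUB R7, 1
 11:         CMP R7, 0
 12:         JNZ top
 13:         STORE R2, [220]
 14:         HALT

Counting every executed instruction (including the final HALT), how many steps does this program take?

62

after MOV R1, 2: R1=2
after MOV R2, 10: R2=10
after MOV R7, 7: R7=7
after MOV R5, 200: R5=200
after AND R1, 127: R1=2&127=2
after ADD R1, R7: R1=2+7=9
after LOAD R1, [R5]: R1=M[200]=28
after SUB R2, R1: R2=10-28=-18
after ADD R5, 4: R5=200+4=204
after SUB R7, 1: R7=7-1=6
CMP R7, 0  (cmp 6,0)
JNZ top: taken
after AND R1, 127: R1=28&127=28
after ADD R1, R7: R1=28+6=34
after LOAD R1, [R5]: R1=M[204]=30
after SUB R2, R1: R2=(-18)-30=-48
after ADD R5, 4: R5=204+4=208
after SUB R7, 1: R7=6-1=5
CMP R7, 0  (cmp 5,0)
JNZ top: taken
after AND R1, 127: R1=30&127=30
after ADD R1, R7: R1=30+5=35
after LOAD R1, [R5]: R1=M[208]=-6
after SUB R2, R1: R2=(-48)-(-6)=-42
after ADD R5, 4: R5=208+4=212
after SUB R7, 1: R7=5-1=4
CMP R7, 0  (cmp 4,0)
JNZ top: taken
after AND R1, 127: R1=(-6)&127=122
after ADD R1, R7: R1=122+4=126
after LOAD R1, [R5]: R1=M[212]=22
after SUB R2, R1: R2=(-42)-22=-64
after ADD R5, 4: R5=212+4=216
after SUB R7, 1: R7=4-1=3
CMP R7, 0  (cmp 3,0)
JNZ top: taken
after AND R1, 127: R1=22&127=22
after ADD R1, R7: R1=22+3=25
after LOAD R1, [R5]: R1=M[216]=5
after SUB R2, R1: R2=(-64)-5=-69
after ADD R5, 4: R5=216+4=220
after SUB R7, 1: R7=3-1=2
CMP R7, 0  (cmp 2,0)
JNZ top: taken
after AND R1, 127: R1=5&127=5
after ADD R1, R7: R1=5+2=7
after LOAD R1, [R5]: R1=M[220]=26
after SUB R2, R1: R2=(-69)-26=-95
after ADD R5, 4: R5=220+4=224
after SUB R7, 1: R7=2-1=1
CMP R7, 0  (cmp 1,0)
JNZ top: taken
after AND R1, 127: R1=26&127=26
after ADD R1, R7: R1=26+1=27
after LOAD R1, [R5]: R1=M[224]=-3
after SUB R2, R1: R2=(-95)-(-3)=-92
after ADD R5, 4: R5=224+4=228
after SUB R7, 1: R7=1-1=0
CMP R7, 0  (cmp 0,0)
JNZ top: not taken
STORE R2, [220] → M[220]=-92
halt.
Total executed instructions: 62.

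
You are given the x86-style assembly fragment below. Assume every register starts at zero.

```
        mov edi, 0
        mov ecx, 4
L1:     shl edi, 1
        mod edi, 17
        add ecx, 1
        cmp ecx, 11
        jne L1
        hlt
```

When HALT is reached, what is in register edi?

0

mov edi, 0 → edi=0
mov ecx, 4 → ecx=4
shl edi, 1 → edi=0<<1=0
mod edi, 17 → edi=0%17=0
add ecx, 1 → ecx=4+1=5
cmp ecx, 11  (cmp 5,11)
jne L1: taken
shl edi, 1 → edi=0<<1=0
mod edi, 17 → edi=0%17=0
add ecx, 1 → ecx=5+1=6
cmp ecx, 11  (cmp 6,11)
jne L1: taken
shl edi, 1 → edi=0<<1=0
mod edi, 17 → edi=0%17=0
add ecx, 1 → ecx=6+1=7
cmp ecx, 11  (cmp 7,11)
jne L1: taken
shl edi, 1 → edi=0<<1=0
mod edi, 17 → edi=0%17=0
add ecx, 1 → ecx=7+1=8
cmp ecx, 11  (cmp 8,11)
jne L1: taken
shl edi, 1 → edi=0<<1=0
mod edi, 17 → edi=0%17=0
add ecx, 1 → ecx=8+1=9
cmp ecx, 11  (cmp 9,11)
jne L1: taken
shl edi, 1 → edi=0<<1=0
mod edi, 17 → edi=0%17=0
add ecx, 1 → ecx=9+1=10
cmp ecx, 11  (cmp 10,11)
jne L1: taken
shl edi, 1 → edi=0<<1=0
mod edi, 17 → edi=0%17=0
add ecx, 1 → ecx=10+1=11
cmp ecx, 11  (cmp 11,11)
jne L1: not taken
halt.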